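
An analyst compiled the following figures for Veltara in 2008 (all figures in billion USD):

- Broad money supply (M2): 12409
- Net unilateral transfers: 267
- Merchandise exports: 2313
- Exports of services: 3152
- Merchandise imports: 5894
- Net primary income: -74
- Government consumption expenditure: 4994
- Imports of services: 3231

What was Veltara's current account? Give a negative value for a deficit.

-3467

Goods balance = 2313 - 5894 = -3581
Services balance = 3152 - 3231 = -79
Trade balance (goods + services) = -3581 + (-79) = -3660
Net primary income = -74
Net secondary income = 267
Current account = -3660 + (-74) + 267 = -3467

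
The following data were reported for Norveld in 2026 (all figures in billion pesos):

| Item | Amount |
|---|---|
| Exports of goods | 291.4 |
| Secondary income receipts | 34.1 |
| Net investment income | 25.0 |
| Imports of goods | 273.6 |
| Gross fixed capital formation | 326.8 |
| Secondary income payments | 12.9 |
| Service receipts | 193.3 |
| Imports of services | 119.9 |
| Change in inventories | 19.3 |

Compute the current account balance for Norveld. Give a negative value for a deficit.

137.4

Goods balance = 291.4 - 273.6 = 17.8
Services balance = 193.3 - 119.9 = 73.4
Trade balance (goods + services) = 17.8 + 73.4 = 91.2
Net primary income = 25.0
Net secondary income = 34.1 - 12.9 = 21.2
Current account = 91.2 + 25.0 + 21.2 = 137.4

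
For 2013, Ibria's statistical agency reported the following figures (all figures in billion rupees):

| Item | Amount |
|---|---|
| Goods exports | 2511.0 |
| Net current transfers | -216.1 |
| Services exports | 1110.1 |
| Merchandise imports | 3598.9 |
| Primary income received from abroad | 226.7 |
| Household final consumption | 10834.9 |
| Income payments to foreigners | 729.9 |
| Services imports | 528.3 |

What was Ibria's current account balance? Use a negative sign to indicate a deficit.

Goods balance = 2511.0 - 3598.9 = -1087.9
Services balance = 1110.1 - 528.3 = 581.8
Trade balance (goods + services) = -1087.9 + 581.8 = -506.1
Net primary income = 226.7 - 729.9 = -503.2
Net secondary income = -216.1
Current account = -506.1 + (-503.2) + (-216.1) = -1225.4

-1225.4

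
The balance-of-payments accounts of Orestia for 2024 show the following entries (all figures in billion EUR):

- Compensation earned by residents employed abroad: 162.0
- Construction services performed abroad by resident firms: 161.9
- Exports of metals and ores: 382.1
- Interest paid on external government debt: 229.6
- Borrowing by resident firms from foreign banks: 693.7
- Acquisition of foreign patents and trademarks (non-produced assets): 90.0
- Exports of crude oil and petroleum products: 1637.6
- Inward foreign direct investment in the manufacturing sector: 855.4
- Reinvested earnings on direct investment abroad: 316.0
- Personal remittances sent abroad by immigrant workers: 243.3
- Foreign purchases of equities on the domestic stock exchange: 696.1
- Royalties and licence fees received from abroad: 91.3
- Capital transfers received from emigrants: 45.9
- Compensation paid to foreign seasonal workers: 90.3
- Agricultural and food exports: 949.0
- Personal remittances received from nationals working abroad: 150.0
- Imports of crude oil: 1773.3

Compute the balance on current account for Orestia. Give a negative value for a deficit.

Goods: 382.1 + 1637.6 + 949.0 - 1773.3 = 1195.4
Services: 91.3 + 161.9 = 253.2
Primary income: -90.3 - 229.6 + 162.0 + 316.0 = 158.1
Secondary income: 150.0 - 243.3 = -93.3
Current account = 1195.4 + 253.2 + 158.1 + (-93.3) = 1513.4
(Excluded from the current account — financial account: borrowing by resident firms from foreign banks 693.7, inward foreign direct investment in the manufacturing sector 855.4, foreign purchases of equities on the domestic stock exchange 696.1; capital account: acquisition of foreign patents and trademarks (non-produced assets) 90.0, capital transfers received from emigrants 45.9.)

1513.4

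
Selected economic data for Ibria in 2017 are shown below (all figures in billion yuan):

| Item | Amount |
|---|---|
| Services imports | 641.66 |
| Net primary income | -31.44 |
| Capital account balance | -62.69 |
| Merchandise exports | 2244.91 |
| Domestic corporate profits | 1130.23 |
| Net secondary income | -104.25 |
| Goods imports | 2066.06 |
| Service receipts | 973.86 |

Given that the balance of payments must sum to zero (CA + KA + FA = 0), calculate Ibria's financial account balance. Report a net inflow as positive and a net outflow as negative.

Goods balance = 2244.91 - 2066.06 = 178.85
Services balance = 973.86 - 641.66 = 332.20
Trade balance (goods + services) = 178.85 + 332.20 = 511.05
Net primary income = -31.44
Net secondary income = -104.25
Current account = 511.05 + (-31.44) + (-104.25) = 375.36
Financial account = -(375.36 + (-62.69)) = -312.67

-312.67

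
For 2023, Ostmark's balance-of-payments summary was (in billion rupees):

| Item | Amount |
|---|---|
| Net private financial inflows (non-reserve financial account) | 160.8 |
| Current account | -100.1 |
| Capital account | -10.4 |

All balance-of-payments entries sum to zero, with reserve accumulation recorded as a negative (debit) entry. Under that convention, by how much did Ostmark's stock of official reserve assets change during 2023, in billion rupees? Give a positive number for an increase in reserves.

Official reserve transactions balance = -((-100.1) + (-10.4) + 160.8) = -50.3
An accumulation of reserves is recorded as a debit (negative entry), so the change in the stock of reserves is the negative of that balance.
Change in official reserves = -(-50.3) = 50.3

50.3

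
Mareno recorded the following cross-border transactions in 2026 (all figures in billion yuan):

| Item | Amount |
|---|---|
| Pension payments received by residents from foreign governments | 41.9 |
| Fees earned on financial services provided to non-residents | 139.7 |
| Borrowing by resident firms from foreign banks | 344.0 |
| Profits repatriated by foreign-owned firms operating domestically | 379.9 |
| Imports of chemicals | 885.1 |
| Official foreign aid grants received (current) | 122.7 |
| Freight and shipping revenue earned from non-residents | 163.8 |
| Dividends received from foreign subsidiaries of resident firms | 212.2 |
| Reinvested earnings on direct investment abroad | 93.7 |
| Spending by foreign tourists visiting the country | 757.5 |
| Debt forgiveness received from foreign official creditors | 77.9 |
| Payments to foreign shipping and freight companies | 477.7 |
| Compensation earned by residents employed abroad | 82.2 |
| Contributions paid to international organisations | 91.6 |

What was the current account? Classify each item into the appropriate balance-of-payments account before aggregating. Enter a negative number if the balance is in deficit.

Goods: -885.1
Services: 163.8 + 757.5 - 477.7 + 139.7 = 583.3
Primary income: -379.9 + 93.7 + 82.2 + 212.2 = 8.2
Secondary income: 41.9 - 91.6 + 122.7 = 73.0
Current account = (-885.1) + 583.3 + 8.2 + 73.0 = -220.6
(Excluded from the current account — financial account: borrowing by resident firms from foreign banks 344.0; capital account: debt forgiveness received from foreign official creditors 77.9.)

-220.6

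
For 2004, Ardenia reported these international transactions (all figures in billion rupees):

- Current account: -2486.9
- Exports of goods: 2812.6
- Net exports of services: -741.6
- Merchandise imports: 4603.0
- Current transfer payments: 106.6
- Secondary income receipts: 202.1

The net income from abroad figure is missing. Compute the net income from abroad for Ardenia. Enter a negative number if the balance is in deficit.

-50.4

Current account = goods balance + services balance + net primary income + net secondary income
Sum of the known components = -2436.5
Net income from abroad = CA - (known components) = -2486.9 - (-2436.5) = -50.4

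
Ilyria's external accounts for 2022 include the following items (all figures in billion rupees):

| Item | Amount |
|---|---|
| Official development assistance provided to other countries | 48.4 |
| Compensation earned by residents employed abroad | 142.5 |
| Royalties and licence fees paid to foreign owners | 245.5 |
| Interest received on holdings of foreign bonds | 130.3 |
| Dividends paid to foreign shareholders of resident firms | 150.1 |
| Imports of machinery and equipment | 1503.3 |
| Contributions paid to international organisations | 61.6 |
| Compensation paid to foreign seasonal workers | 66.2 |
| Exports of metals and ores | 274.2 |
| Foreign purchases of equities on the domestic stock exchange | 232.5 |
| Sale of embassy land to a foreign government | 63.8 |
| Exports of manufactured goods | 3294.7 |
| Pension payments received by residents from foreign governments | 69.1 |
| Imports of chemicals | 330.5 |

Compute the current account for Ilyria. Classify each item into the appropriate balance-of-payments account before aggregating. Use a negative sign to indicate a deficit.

1505.2

Goods: 274.2 - 330.5 - 1503.3 + 3294.7 = 1735.1
Services: -245.5
Primary income: -66.2 - 150.1 + 130.3 + 142.5 = 56.5
Secondary income: 69.1 - 61.6 - 48.4 = -40.9
Current account = 1735.1 + (-245.5) + 56.5 + (-40.9) = 1505.2
(Excluded from the current account — financial account: foreign purchases of equities on the domestic stock exchange 232.5; capital account: sale of embassy land to a foreign government 63.8.)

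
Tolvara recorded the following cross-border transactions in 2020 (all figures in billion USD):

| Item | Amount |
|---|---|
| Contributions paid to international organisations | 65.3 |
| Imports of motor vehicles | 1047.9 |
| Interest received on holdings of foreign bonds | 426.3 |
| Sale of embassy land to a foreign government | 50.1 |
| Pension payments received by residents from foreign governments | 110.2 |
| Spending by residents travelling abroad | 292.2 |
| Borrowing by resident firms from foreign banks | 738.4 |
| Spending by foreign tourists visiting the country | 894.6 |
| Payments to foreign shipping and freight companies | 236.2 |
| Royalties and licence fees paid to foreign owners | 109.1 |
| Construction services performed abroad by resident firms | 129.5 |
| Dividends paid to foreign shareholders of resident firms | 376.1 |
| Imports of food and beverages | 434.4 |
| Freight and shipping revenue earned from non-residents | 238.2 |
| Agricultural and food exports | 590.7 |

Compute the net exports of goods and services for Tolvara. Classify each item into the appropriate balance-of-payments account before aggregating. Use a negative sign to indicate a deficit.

-266.8

Goods: -434.4 - 1047.9 + 590.7 = -891.6
Services: -292.2 + 894.6 - 236.2 + 129.5 - 109.1 + 238.2 = 624.8
Trade balance = -891.6 + 624.8 = -266.8
(Excluded from the trade balance — secondary income: contributions paid to international organisations 65.3, pension payments received by residents from foreign governments 110.2; primary income: interest received on holdings of foreign bonds 426.3, dividends paid to foreign shareholders of resident firms 376.1; capital account: sale of embassy land to a foreign government 50.1; financial account: borrowing by resident firms from foreign banks 738.4.)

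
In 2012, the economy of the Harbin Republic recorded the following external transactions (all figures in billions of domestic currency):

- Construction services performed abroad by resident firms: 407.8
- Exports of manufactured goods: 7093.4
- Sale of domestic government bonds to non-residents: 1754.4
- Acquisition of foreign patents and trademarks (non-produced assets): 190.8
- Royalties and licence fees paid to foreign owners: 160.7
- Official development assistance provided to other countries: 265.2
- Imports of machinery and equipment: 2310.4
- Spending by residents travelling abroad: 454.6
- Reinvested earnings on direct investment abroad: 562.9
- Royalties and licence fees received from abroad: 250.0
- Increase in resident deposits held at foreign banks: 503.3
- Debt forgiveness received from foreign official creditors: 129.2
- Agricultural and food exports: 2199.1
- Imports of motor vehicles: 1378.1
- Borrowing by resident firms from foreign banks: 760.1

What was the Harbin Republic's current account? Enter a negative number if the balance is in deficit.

5944.2

Goods: -1378.1 + 7093.4 + 2199.1 - 2310.4 = 5604.0
Services: 250.0 + 407.8 - 454.6 - 160.7 = 42.5
Primary income: 562.9
Secondary income: -265.2
Current account = 5604.0 + 42.5 + 562.9 + (-265.2) = 5944.2
(Excluded from the current account — financial account: sale of domestic government bonds to non-residents 1754.4, increase in resident deposits held at foreign banks 503.3, borrowing by resident firms from foreign banks 760.1; capital account: acquisition of foreign patents and trademarks (non-produced assets) 190.8, debt forgiveness received from foreign official creditors 129.2.)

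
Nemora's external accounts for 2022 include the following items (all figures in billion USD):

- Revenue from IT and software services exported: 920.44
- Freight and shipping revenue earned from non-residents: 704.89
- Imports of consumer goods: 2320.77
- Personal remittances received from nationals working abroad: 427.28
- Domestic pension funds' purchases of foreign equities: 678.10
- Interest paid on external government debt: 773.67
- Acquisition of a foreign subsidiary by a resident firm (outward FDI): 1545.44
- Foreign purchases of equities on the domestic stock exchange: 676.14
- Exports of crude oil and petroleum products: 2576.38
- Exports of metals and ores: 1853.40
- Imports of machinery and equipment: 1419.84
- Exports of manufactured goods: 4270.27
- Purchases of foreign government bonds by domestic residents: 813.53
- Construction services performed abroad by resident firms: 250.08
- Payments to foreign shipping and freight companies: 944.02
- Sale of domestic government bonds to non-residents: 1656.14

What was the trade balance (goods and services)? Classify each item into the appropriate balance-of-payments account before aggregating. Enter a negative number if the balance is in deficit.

Goods: 1853.40 - 1419.84 + 2576.38 + 4270.27 - 2320.77 = 4959.44
Services: 250.08 - 944.02 + 920.44 + 704.89 = 931.39
Trade balance = 4959.44 + 931.39 = 5890.83
(Excluded from the trade balance — secondary income: personal remittances received from nationals working abroad 427.28; financial account: domestic pension funds' purchases of foreign equities 678.10, acquisition of a foreign subsidiary by a resident firm (outward FDI) 1545.44, foreign purchases of equities on the domestic stock exchange 676.14, purchases of foreign government bonds by domestic residents 813.53, sale of domestic government bonds to non-residents 1656.14; primary income: interest paid on external government debt 773.67.)

5890.83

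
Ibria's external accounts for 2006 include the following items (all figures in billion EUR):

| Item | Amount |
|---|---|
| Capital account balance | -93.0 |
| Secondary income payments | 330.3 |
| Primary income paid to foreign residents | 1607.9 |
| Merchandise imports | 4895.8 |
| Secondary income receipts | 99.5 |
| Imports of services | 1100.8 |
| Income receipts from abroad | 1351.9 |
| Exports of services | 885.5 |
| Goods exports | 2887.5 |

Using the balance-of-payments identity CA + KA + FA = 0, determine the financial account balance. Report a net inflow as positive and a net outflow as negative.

Goods balance = 2887.5 - 4895.8 = -2008.3
Services balance = 885.5 - 1100.8 = -215.3
Trade balance (goods + services) = -2008.3 + (-215.3) = -2223.6
Net primary income = 1351.9 - 1607.9 = -256.0
Net secondary income = 99.5 - 330.3 = -230.8
Current account = -2223.6 + (-256.0) + (-230.8) = -2710.4
Financial account = -(-2710.4 + (-93.0)) = 2803.4

2803.4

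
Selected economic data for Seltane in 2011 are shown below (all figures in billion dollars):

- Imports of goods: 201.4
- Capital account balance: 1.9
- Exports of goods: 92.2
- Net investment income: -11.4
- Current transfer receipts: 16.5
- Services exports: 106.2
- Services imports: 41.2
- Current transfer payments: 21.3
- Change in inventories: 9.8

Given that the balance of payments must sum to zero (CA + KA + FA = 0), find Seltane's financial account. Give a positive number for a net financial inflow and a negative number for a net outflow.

58.5

Goods balance = 92.2 - 201.4 = -109.2
Services balance = 106.2 - 41.2 = 65.0
Trade balance (goods + services) = -109.2 + 65.0 = -44.2
Net primary income = -11.4
Net secondary income = 16.5 - 21.3 = -4.8
Current account = -44.2 + (-11.4) + (-4.8) = -60.4
Financial account = -(-60.4 + 1.9) = 58.5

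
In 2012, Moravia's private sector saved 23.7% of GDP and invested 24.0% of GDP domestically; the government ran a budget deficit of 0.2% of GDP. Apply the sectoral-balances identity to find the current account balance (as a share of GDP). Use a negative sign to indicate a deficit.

-0.5

By the sectoral-balances identity, CA = (S_private - I) + (T - G).
Private balance = 23.7 - 24.0 = -0.3
Government balance (T - G) = -0.2
CA = -0.3 + (-0.2) = -0.5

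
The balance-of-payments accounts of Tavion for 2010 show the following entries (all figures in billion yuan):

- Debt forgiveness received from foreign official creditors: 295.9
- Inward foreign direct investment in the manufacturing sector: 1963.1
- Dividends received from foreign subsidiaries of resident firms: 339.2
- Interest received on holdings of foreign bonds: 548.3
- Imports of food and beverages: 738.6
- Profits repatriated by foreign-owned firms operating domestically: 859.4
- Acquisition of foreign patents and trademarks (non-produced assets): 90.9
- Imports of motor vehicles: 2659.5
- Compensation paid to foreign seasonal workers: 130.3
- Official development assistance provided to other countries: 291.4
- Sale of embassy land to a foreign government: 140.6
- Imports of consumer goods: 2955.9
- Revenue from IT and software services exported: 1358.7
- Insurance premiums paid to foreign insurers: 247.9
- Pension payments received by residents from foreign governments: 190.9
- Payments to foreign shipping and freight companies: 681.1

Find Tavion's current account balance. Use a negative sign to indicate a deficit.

-6127.0

Goods: -2659.5 - 2955.9 - 738.6 = -6354.0
Services: 1358.7 - 247.9 - 681.1 = 429.7
Primary income: 339.2 - 859.4 + 548.3 - 130.3 = -102.2
Secondary income: 190.9 - 291.4 = -100.5
Current account = (-6354.0) + 429.7 + (-102.2) + (-100.5) = -6127.0
(Excluded from the current account — capital account: debt forgiveness received from foreign official creditors 295.9, acquisition of foreign patents and trademarks (non-produced assets) 90.9, sale of embassy land to a foreign government 140.6; financial account: inward foreign direct investment in the manufacturing sector 1963.1.)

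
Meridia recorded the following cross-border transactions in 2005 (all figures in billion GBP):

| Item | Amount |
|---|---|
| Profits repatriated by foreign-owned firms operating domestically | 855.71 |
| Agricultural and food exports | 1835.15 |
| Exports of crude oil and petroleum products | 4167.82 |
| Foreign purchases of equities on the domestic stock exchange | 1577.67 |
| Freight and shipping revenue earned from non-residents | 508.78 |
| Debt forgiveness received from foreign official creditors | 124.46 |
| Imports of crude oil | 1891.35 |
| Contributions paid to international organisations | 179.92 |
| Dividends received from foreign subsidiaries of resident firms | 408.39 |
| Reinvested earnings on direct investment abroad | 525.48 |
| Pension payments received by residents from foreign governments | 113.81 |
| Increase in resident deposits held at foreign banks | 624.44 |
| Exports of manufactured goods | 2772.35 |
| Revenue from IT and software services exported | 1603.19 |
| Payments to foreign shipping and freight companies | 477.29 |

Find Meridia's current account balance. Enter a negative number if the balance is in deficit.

8530.70

Goods: 2772.35 + 1835.15 - 1891.35 + 4167.82 = 6883.97
Services: 1603.19 - 477.29 + 508.78 = 1634.68
Primary income: -855.71 + 525.48 + 408.39 = 78.16
Secondary income: -179.92 + 113.81 = -66.11
Current account = 6883.97 + 1634.68 + 78.16 + (-66.11) = 8530.70
(Excluded from the current account — financial account: foreign purchases of equities on the domestic stock exchange 1577.67, increase in resident deposits held at foreign banks 624.44; capital account: debt forgiveness received from foreign official creditors 124.46.)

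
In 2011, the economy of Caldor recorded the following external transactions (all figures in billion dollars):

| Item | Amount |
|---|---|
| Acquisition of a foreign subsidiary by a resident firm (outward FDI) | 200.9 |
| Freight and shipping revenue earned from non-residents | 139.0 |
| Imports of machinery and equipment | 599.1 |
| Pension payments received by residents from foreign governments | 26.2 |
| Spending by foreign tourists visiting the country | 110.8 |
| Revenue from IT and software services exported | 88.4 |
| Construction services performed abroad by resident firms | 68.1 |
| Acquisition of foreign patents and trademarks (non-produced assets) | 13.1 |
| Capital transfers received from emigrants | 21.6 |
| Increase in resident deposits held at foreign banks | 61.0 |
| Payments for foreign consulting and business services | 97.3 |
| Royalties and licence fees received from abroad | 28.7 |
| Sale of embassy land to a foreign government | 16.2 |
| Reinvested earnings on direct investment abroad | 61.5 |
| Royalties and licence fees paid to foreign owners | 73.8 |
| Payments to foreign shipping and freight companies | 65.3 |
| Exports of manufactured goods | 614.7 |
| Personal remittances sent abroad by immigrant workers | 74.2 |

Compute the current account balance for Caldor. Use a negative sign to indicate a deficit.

227.7

Goods: -599.1 + 614.7 = 15.6
Services: 139.0 + 88.4 - 97.3 - 65.3 - 73.8 + 28.7 + 110.8 + 68.1 = 198.6
Primary income: 61.5
Secondary income: -74.2 + 26.2 = -48.0
Current account = 15.6 + 198.6 + 61.5 + (-48.0) = 227.7
(Excluded from the current account — financial account: acquisition of a foreign subsidiary by a resident firm (outward FDI) 200.9, increase in resident deposits held at foreign banks 61.0; capital account: acquisition of foreign patents and trademarks (non-produced assets) 13.1, capital transfers received from emigrants 21.6, sale of embassy land to a foreign government 16.2.)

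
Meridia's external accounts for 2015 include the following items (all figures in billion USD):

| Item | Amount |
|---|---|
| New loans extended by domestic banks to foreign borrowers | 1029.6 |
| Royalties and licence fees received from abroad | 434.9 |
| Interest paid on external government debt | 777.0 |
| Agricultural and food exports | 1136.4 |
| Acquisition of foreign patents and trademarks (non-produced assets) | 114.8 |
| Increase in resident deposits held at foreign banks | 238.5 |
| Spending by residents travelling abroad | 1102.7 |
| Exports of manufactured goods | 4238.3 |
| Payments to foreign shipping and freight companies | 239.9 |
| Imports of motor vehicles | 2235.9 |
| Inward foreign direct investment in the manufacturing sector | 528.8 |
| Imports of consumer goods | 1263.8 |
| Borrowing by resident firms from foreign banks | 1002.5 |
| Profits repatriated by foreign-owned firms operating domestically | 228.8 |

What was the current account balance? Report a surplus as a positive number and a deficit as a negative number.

Goods: 1136.4 - 1263.8 - 2235.9 + 4238.3 = 1875.0
Services: -239.9 - 1102.7 + 434.9 = -907.7
Primary income: -228.8 - 777.0 = -1005.8
Current account = 1875.0 + (-907.7) + (-1005.8) = -38.5
(Excluded from the current account — financial account: new loans extended by domestic banks to foreign borrowers 1029.6, increase in resident deposits held at foreign banks 238.5, inward foreign direct investment in the manufacturing sector 528.8, borrowing by resident firms from foreign banks 1002.5; capital account: acquisition of foreign patents and trademarks (non-produced assets) 114.8.)

-38.5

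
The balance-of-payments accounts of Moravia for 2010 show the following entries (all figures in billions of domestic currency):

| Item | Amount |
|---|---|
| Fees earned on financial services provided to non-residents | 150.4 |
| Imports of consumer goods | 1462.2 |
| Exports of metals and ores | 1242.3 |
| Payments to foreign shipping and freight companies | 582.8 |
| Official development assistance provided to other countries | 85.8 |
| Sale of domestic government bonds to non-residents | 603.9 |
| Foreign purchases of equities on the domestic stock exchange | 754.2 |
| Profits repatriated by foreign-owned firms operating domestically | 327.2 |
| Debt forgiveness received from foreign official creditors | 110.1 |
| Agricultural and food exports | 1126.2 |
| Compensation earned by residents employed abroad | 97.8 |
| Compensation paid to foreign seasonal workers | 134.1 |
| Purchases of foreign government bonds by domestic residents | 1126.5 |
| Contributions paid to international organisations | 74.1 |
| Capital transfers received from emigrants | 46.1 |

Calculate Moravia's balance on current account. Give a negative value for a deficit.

Goods: 1242.3 - 1462.2 + 1126.2 = 906.3
Services: 150.4 - 582.8 = -432.4
Primary income: -134.1 + 97.8 - 327.2 = -363.5
Secondary income: -74.1 - 85.8 = -159.9
Current account = 906.3 + (-432.4) + (-363.5) + (-159.9) = -49.5
(Excluded from the current account — financial account: sale of domestic government bonds to non-residents 603.9, foreign purchases of equities on the domestic stock exchange 754.2, purchases of foreign government bonds by domestic residents 1126.5; capital account: debt forgiveness received from foreign official creditors 110.1, capital transfers received from emigrants 46.1.)

-49.5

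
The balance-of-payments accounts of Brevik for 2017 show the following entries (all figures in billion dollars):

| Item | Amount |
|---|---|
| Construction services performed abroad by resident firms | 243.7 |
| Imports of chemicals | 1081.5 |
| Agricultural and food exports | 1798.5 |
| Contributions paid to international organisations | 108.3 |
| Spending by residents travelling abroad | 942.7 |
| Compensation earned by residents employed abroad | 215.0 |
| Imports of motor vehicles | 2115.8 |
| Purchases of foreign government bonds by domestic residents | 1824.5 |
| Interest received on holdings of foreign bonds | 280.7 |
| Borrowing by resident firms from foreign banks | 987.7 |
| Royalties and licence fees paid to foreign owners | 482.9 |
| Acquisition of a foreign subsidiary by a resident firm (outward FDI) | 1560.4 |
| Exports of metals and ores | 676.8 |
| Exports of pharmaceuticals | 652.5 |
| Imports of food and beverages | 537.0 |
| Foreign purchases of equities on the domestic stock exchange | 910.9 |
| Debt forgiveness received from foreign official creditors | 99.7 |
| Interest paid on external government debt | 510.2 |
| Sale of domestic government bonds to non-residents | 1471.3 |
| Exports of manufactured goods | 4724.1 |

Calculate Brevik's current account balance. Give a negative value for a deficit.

2812.9

Goods: -537.0 + 676.8 + 652.5 - 1081.5 - 2115.8 + 4724.1 + 1798.5 = 4117.6
Services: -942.7 - 482.9 + 243.7 = -1181.9
Primary income: -510.2 + 215.0 + 280.7 = -14.5
Secondary income: -108.3
Current account = 4117.6 + (-1181.9) + (-14.5) + (-108.3) = 2812.9
(Excluded from the current account — financial account: purchases of foreign government bonds by domestic residents 1824.5, borrowing by resident firms from foreign banks 987.7, acquisition of a foreign subsidiary by a resident firm (outward FDI) 1560.4, foreign purchases of equities on the domestic stock exchange 910.9, sale of domestic government bonds to non-residents 1471.3; capital account: debt forgiveness received from foreign official creditors 99.7.)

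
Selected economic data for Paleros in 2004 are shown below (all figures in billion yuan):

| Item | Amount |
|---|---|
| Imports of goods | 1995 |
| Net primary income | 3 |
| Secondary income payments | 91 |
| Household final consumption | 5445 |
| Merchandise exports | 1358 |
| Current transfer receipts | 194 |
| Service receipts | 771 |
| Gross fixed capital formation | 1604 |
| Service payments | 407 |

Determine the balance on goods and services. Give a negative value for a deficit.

-273

Goods balance = 1358 - 1995 = -637
Services balance = 771 - 407 = 364
Trade balance (goods + services) = -637 + 364 = -273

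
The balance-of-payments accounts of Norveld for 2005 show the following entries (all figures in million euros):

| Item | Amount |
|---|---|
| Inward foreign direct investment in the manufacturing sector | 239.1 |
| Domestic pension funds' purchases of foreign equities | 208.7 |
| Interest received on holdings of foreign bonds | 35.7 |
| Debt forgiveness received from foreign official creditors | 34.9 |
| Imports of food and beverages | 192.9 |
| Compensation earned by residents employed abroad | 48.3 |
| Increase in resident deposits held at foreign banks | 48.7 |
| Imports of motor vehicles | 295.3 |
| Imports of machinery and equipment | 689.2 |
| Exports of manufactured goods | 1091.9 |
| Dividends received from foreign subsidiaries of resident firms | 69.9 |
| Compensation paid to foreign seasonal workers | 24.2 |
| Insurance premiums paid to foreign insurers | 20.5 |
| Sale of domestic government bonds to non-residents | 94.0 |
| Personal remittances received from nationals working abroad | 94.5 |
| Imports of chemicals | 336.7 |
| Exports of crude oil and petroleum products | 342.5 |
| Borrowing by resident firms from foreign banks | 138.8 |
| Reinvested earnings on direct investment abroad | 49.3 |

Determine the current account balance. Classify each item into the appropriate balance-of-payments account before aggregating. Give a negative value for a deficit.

173.3

Goods: -295.3 + 1091.9 + 342.5 - 192.9 - 689.2 - 336.7 = -79.7
Services: -20.5
Primary income: 69.9 + 49.3 + 48.3 + 35.7 - 24.2 = 179.0
Secondary income: 94.5
Current account = (-79.7) + (-20.5) + 179.0 + 94.5 = 173.3
(Excluded from the current account — financial account: inward foreign direct investment in the manufacturing sector 239.1, domestic pension funds' purchases of foreign equities 208.7, increase in resident deposits held at foreign banks 48.7, sale of domestic government bonds to non-residents 94.0, borrowing by resident firms from foreign banks 138.8; capital account: debt forgiveness received from foreign official creditors 34.9.)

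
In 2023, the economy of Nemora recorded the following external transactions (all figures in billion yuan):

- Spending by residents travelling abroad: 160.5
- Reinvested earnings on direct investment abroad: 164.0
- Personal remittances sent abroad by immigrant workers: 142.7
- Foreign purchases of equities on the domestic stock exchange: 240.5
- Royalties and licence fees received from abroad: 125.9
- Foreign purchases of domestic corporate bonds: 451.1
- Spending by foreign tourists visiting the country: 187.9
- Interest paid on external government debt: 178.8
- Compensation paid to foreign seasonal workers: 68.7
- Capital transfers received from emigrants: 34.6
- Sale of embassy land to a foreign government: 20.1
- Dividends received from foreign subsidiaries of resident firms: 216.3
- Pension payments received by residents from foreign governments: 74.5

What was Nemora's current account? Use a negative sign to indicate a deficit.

217.9

Services: -160.5 + 187.9 + 125.9 = 153.3
Primary income: 216.3 - 178.8 - 68.7 + 164.0 = 132.8
Secondary income: 74.5 - 142.7 = -68.2
Current account = 153.3 + 132.8 + (-68.2) = 217.9
(Excluded from the current account — financial account: foreign purchases of equities on the domestic stock exchange 240.5, foreign purchases of domestic corporate bonds 451.1; capital account: capital transfers received from emigrants 34.6, sale of embassy land to a foreign government 20.1.)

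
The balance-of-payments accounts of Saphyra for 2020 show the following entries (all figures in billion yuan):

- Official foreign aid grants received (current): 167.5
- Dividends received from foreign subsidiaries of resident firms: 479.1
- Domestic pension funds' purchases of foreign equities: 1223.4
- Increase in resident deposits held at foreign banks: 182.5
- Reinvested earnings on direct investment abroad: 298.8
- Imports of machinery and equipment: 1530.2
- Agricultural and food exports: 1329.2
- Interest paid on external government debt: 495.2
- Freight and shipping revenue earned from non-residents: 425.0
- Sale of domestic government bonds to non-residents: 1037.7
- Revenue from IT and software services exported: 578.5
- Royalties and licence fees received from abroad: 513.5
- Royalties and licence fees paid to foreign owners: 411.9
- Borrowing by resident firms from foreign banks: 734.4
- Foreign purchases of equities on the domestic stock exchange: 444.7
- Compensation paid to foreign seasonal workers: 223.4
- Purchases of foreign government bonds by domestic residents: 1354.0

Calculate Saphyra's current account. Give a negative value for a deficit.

Goods: 1329.2 - 1530.2 = -201.0
Services: 513.5 - 411.9 + 425.0 + 578.5 = 1105.1
Primary income: -495.2 + 298.8 - 223.4 + 479.1 = 59.3
Secondary income: 167.5
Current account = (-201.0) + 1105.1 + 59.3 + 167.5 = 1130.9
(Excluded from the current account — financial account: domestic pension funds' purchases of foreign equities 1223.4, increase in resident deposits held at foreign banks 182.5, sale of domestic government bonds to non-residents 1037.7, borrowing by resident firms from foreign banks 734.4, foreign purchases of equities on the domestic stock exchange 444.7, purchases of foreign government bonds by domestic residents 1354.0.)

1130.9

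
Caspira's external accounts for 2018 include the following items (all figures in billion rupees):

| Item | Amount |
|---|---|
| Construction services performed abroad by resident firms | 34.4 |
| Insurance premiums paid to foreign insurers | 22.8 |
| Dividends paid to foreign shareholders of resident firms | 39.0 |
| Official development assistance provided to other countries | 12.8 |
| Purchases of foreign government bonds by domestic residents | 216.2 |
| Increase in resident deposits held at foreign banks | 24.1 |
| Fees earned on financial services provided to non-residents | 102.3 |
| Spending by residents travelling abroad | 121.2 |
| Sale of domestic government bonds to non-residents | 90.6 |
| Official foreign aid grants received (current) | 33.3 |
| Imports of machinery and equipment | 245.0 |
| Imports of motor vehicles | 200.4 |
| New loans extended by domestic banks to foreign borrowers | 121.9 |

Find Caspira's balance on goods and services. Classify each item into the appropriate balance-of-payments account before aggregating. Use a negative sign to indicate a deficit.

-452.7

Goods: -245.0 - 200.4 = -445.4
Services: 34.4 - 22.8 - 121.2 + 102.3 = -7.3
Trade balance = -445.4 + (-7.3) = -452.7
(Excluded from the trade balance — primary income: dividends paid to foreign shareholders of resident firms 39.0; secondary income: official development assistance provided to other countries 12.8, official foreign aid grants received (current) 33.3; financial account: purchases of foreign government bonds by domestic residents 216.2, increase in resident deposits held at foreign banks 24.1, sale of domestic government bonds to non-residents 90.6, new loans extended by domestic banks to foreign borrowers 121.9.)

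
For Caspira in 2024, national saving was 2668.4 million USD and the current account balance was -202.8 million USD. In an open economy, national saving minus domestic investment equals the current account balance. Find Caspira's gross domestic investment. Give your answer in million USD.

2871.2

S - I = CA (net lending to the rest of the world).
I = S - CA = 2668.4 - (-202.8) = 2871.2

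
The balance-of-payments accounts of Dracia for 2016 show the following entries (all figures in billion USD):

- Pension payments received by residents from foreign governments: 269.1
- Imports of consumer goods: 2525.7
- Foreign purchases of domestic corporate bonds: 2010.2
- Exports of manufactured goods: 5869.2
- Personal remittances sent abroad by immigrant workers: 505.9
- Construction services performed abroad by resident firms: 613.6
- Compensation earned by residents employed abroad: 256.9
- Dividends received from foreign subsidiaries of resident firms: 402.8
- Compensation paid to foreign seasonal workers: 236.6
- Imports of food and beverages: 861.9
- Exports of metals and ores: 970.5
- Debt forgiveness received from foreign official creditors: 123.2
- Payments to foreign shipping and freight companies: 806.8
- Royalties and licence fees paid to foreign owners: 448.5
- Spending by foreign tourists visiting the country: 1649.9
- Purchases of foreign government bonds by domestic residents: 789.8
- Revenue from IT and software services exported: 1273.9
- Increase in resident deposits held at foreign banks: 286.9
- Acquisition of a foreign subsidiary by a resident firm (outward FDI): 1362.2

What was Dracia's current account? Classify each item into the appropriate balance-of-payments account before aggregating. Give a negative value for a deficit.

5920.5

Goods: -2525.7 + 5869.2 - 861.9 + 970.5 = 3452.1
Services: -806.8 + 613.6 - 448.5 + 1649.9 + 1273.9 = 2282.1
Primary income: -236.6 + 256.9 + 402.8 = 423.1
Secondary income: 269.1 - 505.9 = -236.8
Current account = 3452.1 + 2282.1 + 423.1 + (-236.8) = 5920.5
(Excluded from the current account — financial account: foreign purchases of domestic corporate bonds 2010.2, purchases of foreign government bonds by domestic residents 789.8, increase in resident deposits held at foreign banks 286.9, acquisition of a foreign subsidiary by a resident firm (outward FDI) 1362.2; capital account: debt forgiveness received from foreign official creditors 123.2.)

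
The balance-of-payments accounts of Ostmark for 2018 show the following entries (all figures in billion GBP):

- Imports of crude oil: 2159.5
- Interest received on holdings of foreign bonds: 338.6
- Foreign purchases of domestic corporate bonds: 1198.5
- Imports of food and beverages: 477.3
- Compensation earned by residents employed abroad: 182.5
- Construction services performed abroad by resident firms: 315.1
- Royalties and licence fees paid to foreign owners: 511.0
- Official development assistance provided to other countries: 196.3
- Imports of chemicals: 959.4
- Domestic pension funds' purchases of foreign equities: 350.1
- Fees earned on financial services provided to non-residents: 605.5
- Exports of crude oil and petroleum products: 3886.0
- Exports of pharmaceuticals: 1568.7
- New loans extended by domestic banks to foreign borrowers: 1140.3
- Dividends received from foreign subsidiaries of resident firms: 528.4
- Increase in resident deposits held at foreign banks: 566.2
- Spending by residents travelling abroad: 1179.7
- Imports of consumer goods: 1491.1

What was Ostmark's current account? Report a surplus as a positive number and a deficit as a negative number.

450.5

Goods: -1491.1 + 3886.0 - 477.3 - 959.4 - 2159.5 + 1568.7 = 367.4
Services: 315.1 - 1179.7 - 511.0 + 605.5 = -770.1
Primary income: 528.4 + 338.6 + 182.5 = 1049.5
Secondary income: -196.3
Current account = 367.4 + (-770.1) + 1049.5 + (-196.3) = 450.5
(Excluded from the current account — financial account: foreign purchases of domestic corporate bonds 1198.5, domestic pension funds' purchases of foreign equities 350.1, new loans extended by domestic banks to foreign borrowers 1140.3, increase in resident deposits held at foreign banks 566.2.)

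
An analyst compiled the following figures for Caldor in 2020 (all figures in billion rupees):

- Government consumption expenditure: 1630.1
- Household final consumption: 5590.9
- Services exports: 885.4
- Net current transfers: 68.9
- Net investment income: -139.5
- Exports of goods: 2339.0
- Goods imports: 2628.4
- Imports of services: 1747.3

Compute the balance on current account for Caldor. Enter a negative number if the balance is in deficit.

Goods balance = 2339.0 - 2628.4 = -289.4
Services balance = 885.4 - 1747.3 = -861.9
Trade balance (goods + services) = -289.4 + (-861.9) = -1151.3
Net primary income = -139.5
Net secondary income = 68.9
Current account = -1151.3 + (-139.5) + 68.9 = -1221.9

-1221.9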